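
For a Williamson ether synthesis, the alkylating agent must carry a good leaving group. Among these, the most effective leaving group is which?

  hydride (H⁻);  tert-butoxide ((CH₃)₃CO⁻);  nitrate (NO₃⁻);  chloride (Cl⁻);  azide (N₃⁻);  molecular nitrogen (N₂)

The more stable X⁻ (or X) is on its own — i.e. the weaker a base it is — the better a leaving group it makes.
molecular nitrogen (N₂): no meaningful conjugate acid; N₂ departs as an exceptionally stable neutral molecule
chloride (Cl⁻): pKₐ(HCl) ≈ -7
nitrate (NO₃⁻): pKₐ(HNO₃) ≈ -1.3
azide (N₃⁻): pKₐ(HN₃) ≈ 4.7
tert-butoxide ((CH₃)₃CO⁻): pKₐ(t-BuOH) ≈ 18
hydride (H⁻): pKₐ(H₂) ≈ 36

molecular nitrogen (N₂)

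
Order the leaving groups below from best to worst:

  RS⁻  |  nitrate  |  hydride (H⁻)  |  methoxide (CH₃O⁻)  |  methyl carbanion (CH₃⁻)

nitrate > RS⁻ > methoxide (CH₃O⁻) > hydride (H⁻) > methyl carbanion (CH₃⁻)

nitrate: pKₐ(HNO₃) ≈ -1.3
RS⁻: pKₐ(RSH (a thiol)) ≈ 10.5
methoxide (CH₃O⁻): pKₐ(CH₃OH) ≈ 15.5
hydride (H⁻): pKₐ(H₂) ≈ 36
methyl carbanion (CH₃⁻): pKₐ(CH₄) ≈ 48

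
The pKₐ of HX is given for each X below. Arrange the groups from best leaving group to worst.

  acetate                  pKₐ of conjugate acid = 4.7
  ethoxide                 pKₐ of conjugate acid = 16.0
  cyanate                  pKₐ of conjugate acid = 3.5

Lower conjugate-acid pKₐ ⇒ weaker base ⇒ better leaving group.
Sorting by the given values: cyanate (3.5), acetate (4.7), ethoxide (16.0).

cyanate > acetate > ethoxide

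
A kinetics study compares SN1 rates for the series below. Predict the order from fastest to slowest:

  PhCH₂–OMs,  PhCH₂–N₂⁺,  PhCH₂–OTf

PhCH₂–N₂⁺ > PhCH₂–OTf > PhCH₂–OMs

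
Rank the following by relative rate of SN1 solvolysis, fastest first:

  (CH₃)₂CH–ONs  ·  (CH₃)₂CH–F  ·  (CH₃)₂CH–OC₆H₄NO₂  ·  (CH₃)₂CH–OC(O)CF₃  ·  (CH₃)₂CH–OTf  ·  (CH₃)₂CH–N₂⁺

Identical carbon frameworks mean the comparison reduces to leaving-group quality.
A good leaving group is a weak base: the lower the pKₐ of its conjugate acid, the more readily it departs.
(CH₃)₂CH–N₂⁺ loses N₂: no meaningful conjugate acid; N₂ departs as an exceptionally stable neutral molecule
(CH₃)₂CH–OTf loses OTf⁻: pKₐ(CF₃SO₃H (triflic acid)) ≈ -14
(CH₃)₂CH–ONs loses ONs⁻: pKₐ(p-O₂NC₆H₄SO₃H) ≈ -3.5
(CH₃)₂CH–OC(O)CF₃ loses CF₃COO⁻: pKₐ(CF₃COOH) ≈ 0.2
(CH₃)₂CH–F loses F⁻: pKₐ(HF) ≈ 3.2
(CH₃)₂CH–OC₆H₄NO₂ loses p-O₂N–C₆H₄–O⁻: pKₐ(p-nitrophenol) ≈ 7.2

(CH₃)₂CH–N₂⁺ > (CH₃)₂CH–OTf > (CH₃)₂CH–ONs > (CH₃)₂CH–OC(O)CF₃ > (CH₃)₂CH–F > (CH₃)₂CH–OC₆H₄NO₂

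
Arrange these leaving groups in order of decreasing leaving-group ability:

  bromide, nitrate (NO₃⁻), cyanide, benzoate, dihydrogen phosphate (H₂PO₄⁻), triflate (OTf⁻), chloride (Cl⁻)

triflate (OTf⁻) > bromide > chloride (Cl⁻) > nitrate (NO₃⁻) > dihydrogen phosphate (H₂PO₄⁻) > benzoate > cyanide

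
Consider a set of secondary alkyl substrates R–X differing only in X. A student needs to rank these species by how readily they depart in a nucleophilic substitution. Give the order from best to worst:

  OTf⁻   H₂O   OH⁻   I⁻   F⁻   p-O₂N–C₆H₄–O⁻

Leaving-group ability tracks the stability of the departed species; conjugate-acid pKₐ is the usual yardstick (lower pKₐ → better LG).
OTf⁻: pKₐ(CF₃SO₃H (triflic acid)) ≈ -14 — charge spread over three oxygens and a CF₃ group; the premier leaving group in synthesis
I⁻: pKₐ(HI) ≈ -10 — large, highly polarisable; very weak base
H₂O: pKₐ(H₃O⁺) ≈ -1.7
F⁻: pKₐ(HF) ≈ 3.2 — small and strongly basic; the poor halide leaving group
p-O₂N–C₆H₄–O⁻: pKₐ(p-nitrophenol) ≈ 7.2
OH⁻: pKₐ(H₂O) ≈ 15.7

OTf⁻ > I⁻ > H₂O > F⁻ > p-O₂N–C₆H₄–O⁻ > OH⁻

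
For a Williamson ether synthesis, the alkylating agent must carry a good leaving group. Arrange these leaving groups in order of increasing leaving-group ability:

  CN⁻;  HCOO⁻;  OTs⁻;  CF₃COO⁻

CN⁻ < HCOO⁻ < CF₃COO⁻ < OTs⁻

The more stable X⁻ (or X) is on its own — i.e. the weaker a base it is — the better a leaving group it makes.
OTs⁻: pKₐ(p-CH₃C₆H₄SO₃H (TsOH)) ≈ -2.8
CF₃COO⁻: pKₐ(CF₃COOH) ≈ 0.2
HCOO⁻: pKₐ(HCOOH) ≈ 3.8
CN⁻: pKₐ(HCN) ≈ 9.2
The question asks for worst first, so the sequence is read in increasing leaving-group ability.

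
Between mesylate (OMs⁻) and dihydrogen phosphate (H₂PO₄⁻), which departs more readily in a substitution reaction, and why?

mesylate (OMs⁻)

mesylate (OMs⁻) is the better leaving group.
pKₐ(CH₃SO₃H (MsOH)) ≈ -1.9 versus pKₐ(H₃PO₄) ≈ 2.1: mesylate (OMs⁻) is the much weaker base.
Resonance-delocalised alkanesulfonate.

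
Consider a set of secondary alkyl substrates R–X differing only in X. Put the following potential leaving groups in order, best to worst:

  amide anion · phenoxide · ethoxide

Rank by basicity of the departing species: weakest base leaves most easily.
phenoxide: pKₐ(C₆H₅OH (phenol)) ≈ 10 — resonance into the ring helps, but still a poor LG
ethoxide: pKₐ(CH₃CH₂OH) ≈ 16 — strong base; alkoxides do not leave unassisted
amide anion: pKₐ(NH₃) ≈ 38 — extremely strong base; never a leaving group

phenoxide > ethoxide > amide anion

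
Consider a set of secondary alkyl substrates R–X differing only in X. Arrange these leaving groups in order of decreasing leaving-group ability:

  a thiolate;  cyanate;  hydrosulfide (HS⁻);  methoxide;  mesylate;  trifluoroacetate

Rank by basicity of the departing species: weakest base leaves most easily.
mesylate: pKₐ(CH₃SO₃H (MsOH)) ≈ -1.9 — resonance-delocalised alkanesulfonate
trifluoroacetate: pKₐ(CF₃COOH) ≈ 0.2
cyanate: pKₐ(HOCN) ≈ 3.5
hydrosulfide (HS⁻): pKₐ(H₂S) ≈ 7
a thiolate: pKₐ(RSH (a thiol)) ≈ 10.5
methoxide: pKₐ(CH₃OH) ≈ 15.5 — strong base; alkoxides do not leave unassisted

mesylate > trifluoroacetate > cyanate > hydrosulfide (HS⁻) > a thiolate > methoxide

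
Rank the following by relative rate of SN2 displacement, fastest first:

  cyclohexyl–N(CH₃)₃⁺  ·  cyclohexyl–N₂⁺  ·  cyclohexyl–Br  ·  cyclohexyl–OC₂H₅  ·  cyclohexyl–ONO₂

cyclohexyl–N₂⁺ > cyclohexyl–Br > cyclohexyl–ONO₂ > cyclohexyl–N(CH₃)₃⁺ > cyclohexyl–OC₂H₅

With the same alkyl group throughout, only the leaving group differentiates the rates.
Rank by basicity of the departing species: weakest base leaves most easily.
cyclohexyl–N₂⁺ loses N₂: no meaningful conjugate acid; N₂ departs as an exceptionally stable neutral molecule
cyclohexyl–Br loses Br⁻: pKₐ(HBr) ≈ -9
cyclohexyl–ONO₂ loses NO₃⁻: pKₐ(HNO₃) ≈ -1.3
cyclohexyl–N(CH₃)₃⁺ loses NR'₃: pKₐ(R'₃NH⁺) ≈ 10.7
cyclohexyl–OC₂H₅ loses CH₃CH₂O⁻: pKₐ(CH₃CH₂OH) ≈ 16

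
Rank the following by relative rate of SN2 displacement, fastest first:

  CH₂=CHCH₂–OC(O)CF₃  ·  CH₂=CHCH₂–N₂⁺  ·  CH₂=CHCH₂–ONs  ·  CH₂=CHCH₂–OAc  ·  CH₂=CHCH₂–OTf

CH₂=CHCH₂–N₂⁺ > CH₂=CHCH₂–OTf > CH₂=CHCH₂–ONs > CH₂=CHCH₂–OC(O)CF₃ > CH₂=CHCH₂–OAc

Identical carbon frameworks mean the comparison reduces to leaving-group quality.
A good leaving group is a weak base: the lower the pKₐ of its conjugate acid, the more readily it departs.
CH₂=CHCH₂–N₂⁺ loses N₂: no meaningful conjugate acid; N₂ departs as an exceptionally stable neutral molecule
CH₂=CHCH₂–OTf loses OTf⁻: pKₐ(CF₃SO₃H (triflic acid)) ≈ -14
CH₂=CHCH₂–ONs loses ONs⁻: pKₐ(p-O₂NC₆H₄SO₃H) ≈ -3.5
CH₂=CHCH₂–OC(O)CF₃ loses CF₃COO⁻: pKₐ(CF₃COOH) ≈ 0.2
CH₂=CHCH₂–OAc loses AcO⁻: pKₐ(CH₃COOH) ≈ 4.8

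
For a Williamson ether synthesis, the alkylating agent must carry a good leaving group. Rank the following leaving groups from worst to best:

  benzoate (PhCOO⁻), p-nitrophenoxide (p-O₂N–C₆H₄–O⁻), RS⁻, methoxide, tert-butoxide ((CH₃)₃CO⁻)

benzoate (PhCOO⁻): pKₐ(C₆H₅COOH) ≈ 4.2
p-nitrophenoxide (p-O₂N–C₆H₄–O⁻): pKₐ(p-nitrophenol) ≈ 7.2
RS⁻: pKₐ(RSH (a thiol)) ≈ 10.5
methoxide: pKₐ(CH₃OH) ≈ 15.5
tert-butoxide ((CH₃)₃CO⁻): pKₐ(t-BuOH) ≈ 18
Reversing gives the worst-to-best order requested.

tert-butoxide ((CH₃)₃CO⁻) < methoxide < RS⁻ < p-nitrophenoxide (p-O₂N–C₆H₄–O⁻) < benzoate (PhCOO⁻)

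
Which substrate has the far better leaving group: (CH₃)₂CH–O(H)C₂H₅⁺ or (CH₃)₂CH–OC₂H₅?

(CH₃)₂CH–O(H)C₂H₅⁺

From (CH₃)₂CH–OC₂H₅ the departing group would be CH₃CH₂O⁻ (pKₐ(CH₃CH₂OH) ≈ 16). Strong base; alkoxides do not leave unassisted.
From (CH₃)₂CH–O(H)C₂H₅⁺ the leaving group is R'OH (pKₐ(R'OH₂⁺) ≈ -2.4). Neutral; leaves from a protonated ether (an oxonium ion, R–O(H)R'⁺).
(In practice (CH₃)₂CH–O(H)C₂H₅⁺ is made from (CH₃)₂CH–OC₂H₅ by protonation with concentrated HBr, allowing neutral ethanol, rather than ethoxide, to depart.)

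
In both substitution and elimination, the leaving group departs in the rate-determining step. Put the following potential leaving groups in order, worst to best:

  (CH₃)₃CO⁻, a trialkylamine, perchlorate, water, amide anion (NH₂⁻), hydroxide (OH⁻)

perchlorate: pKₐ(HClO₄) ≈ -10
water: pKₐ(H₃O⁺) ≈ -1.7 — neutral; leaves from a protonated alcohol (R–OH₂⁺)
a trialkylamine: pKₐ(R'₃NH⁺) ≈ 10.7 — neutral but still a fairly strong base; Hofmann-elimination LG
hydroxide (OH⁻): pKₐ(H₂O) ≈ 15.7
(CH₃)₃CO⁻: pKₐ(t-BuOH) ≈ 18 — bulky, strongly basic alkoxide
amide anion (NH₂⁻): pKₐ(NH₃) ≈ 38 — extremely strong base; never a leaving group
Reversing gives the worst-to-best order requested.

amide anion (NH₂⁻) < (CH₃)₃CO⁻ < hydroxide (OH⁻) < a trialkylamine < water < perchlorate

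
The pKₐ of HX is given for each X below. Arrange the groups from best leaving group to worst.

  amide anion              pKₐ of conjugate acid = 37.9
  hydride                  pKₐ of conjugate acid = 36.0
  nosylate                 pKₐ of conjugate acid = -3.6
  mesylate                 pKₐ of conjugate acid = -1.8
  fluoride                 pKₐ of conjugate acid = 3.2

nosylate > mesylate > fluoride > hydride > amide anion

Lower conjugate-acid pKₐ ⇒ weaker base ⇒ better leaving group.
Sorting by the given values: nosylate (-3.6), mesylate (-1.8), fluoride (3.2), hydride (36.0), amide anion (37.9).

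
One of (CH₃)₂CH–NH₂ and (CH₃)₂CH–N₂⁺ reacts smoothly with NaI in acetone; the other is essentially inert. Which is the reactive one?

(CH₃)₂CH–N₂⁺

From (CH₃)₂CH–NH₂ the departing group would be NH₂⁻ (pKₐ(NH₃) ≈ 38). Extremely strong base; never a leaving group.
From (CH₃)₂CH–N₂⁺ the leaving group is N₂ (no meaningful conjugate acid; N₂ departs as an exceptionally stable neutral molecule).
(In practice (CH₃)₂CH–N₂⁺ is made from (CH₃)₂CH–NH₂ by diazotisation (NaNO₂ / HCl, 0 °C), generating a diazonium salt that expels N₂.)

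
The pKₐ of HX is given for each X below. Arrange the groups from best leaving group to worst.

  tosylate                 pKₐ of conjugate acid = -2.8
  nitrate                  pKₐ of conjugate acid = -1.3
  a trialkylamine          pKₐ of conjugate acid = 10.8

Lower conjugate-acid pKₐ ⇒ weaker base ⇒ better leaving group.
Sorting by the given values: tosylate (-2.8), nitrate (-1.3), a trialkylamine (10.8).

tosylate > nitrate > a trialkylamine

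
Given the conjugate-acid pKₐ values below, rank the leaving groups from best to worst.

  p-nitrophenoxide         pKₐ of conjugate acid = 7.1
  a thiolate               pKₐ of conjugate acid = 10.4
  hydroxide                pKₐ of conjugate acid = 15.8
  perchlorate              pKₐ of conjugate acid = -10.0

Lower conjugate-acid pKₐ ⇒ weaker base ⇒ better leaving group.
Sorting by the given values: perchlorate (-10.0), p-nitrophenoxide (7.1), a thiolate (10.4), hydroxide (15.8).

perchlorate > p-nitrophenoxide > a thiolate > hydroxide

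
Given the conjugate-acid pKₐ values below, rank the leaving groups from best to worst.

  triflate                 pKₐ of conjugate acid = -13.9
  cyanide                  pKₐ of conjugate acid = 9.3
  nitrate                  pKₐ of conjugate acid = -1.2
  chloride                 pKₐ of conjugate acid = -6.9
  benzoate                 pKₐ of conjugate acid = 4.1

triflate > chloride > nitrate > benzoate > cyanide

Lower conjugate-acid pKₐ ⇒ weaker base ⇒ better leaving group.
Sorting by the given values: triflate (-13.9), chloride (-6.9), nitrate (-1.2), benzoate (4.1), cyanide (9.3).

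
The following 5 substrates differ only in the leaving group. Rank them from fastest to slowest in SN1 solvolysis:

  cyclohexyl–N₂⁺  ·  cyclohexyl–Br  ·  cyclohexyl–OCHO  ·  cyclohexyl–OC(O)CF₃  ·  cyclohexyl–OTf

cyclohexyl–N₂⁺ > cyclohexyl–OTf > cyclohexyl–Br > cyclohexyl–OC(O)CF₃ > cyclohexyl–OCHO

Identical carbon frameworks mean the comparison reduces to leaving-group quality.
Rank by basicity of the departing species: weakest base leaves most easily.
cyclohexyl–N₂⁺ loses N₂: no meaningful conjugate acid; N₂ departs as an exceptionally stable neutral molecule
cyclohexyl–OTf loses OTf⁻: pKₐ(CF₃SO₃H (triflic acid)) ≈ -14
cyclohexyl–Br loses Br⁻: pKₐ(HBr) ≈ -9
cyclohexyl–OC(O)CF₃ loses CF₃COO⁻: pKₐ(CF₃COOH) ≈ 0.2
cyclohexyl–OCHO loses HCOO⁻: pKₐ(HCOOH) ≈ 3.8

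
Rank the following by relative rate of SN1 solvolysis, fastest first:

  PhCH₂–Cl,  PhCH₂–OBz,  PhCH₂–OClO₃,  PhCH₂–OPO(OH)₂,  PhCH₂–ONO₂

PhCH₂–OClO₃ > PhCH₂–Cl > PhCH₂–ONO₂ > PhCH₂–OPO(OH)₂ > PhCH₂–OBz

The skeletons are identical, so relative rate is governed entirely by leaving-group ability.
Rank by basicity of the departing species: weakest base leaves most easily.
PhCH₂–OClO₃ loses ClO₄⁻: pKₐ(HClO₄) ≈ -10
PhCH₂–Cl loses Cl⁻: pKₐ(HCl) ≈ -7
PhCH₂–ONO₂ loses NO₃⁻: pKₐ(HNO₃) ≈ -1.3
PhCH₂–OPO(OH)₂ loses H₂PO₄⁻: pKₐ(H₃PO₄) ≈ 2.1
PhCH₂–OBz loses PhCOO⁻: pKₐ(C₆H₅COOH) ≈ 4.2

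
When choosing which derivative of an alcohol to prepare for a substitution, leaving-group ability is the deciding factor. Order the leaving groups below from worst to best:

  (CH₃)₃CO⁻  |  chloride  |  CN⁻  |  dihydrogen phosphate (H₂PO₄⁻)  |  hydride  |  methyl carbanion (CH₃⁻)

The more stable X⁻ (or X) is on its own — i.e. the weaker a base it is — the better a leaving group it makes.
chloride: pKₐ(HCl) ≈ -7
dihydrogen phosphate (H₂PO₄⁻): pKₐ(H₃PO₄) ≈ 2.1
CN⁻: pKₐ(HCN) ≈ 9.2
(CH₃)₃CO⁻: pKₐ(t-BuOH) ≈ 18
hydride: pKₐ(H₂) ≈ 36
methyl carbanion (CH₃⁻): pKₐ(CH₄) ≈ 48
The question asks for worst first, so the sequence is read in increasing leaving-group ability.

methyl carbanion (CH₃⁻) < hydride < (CH₃)₃CO⁻ < CN⁻ < dihydrogen phosphate (H₂PO₄⁻) < chloride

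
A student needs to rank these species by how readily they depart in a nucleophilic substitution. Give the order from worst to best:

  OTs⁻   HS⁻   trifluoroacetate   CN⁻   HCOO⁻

CN⁻ < HS⁻ < HCOO⁻ < trifluoroacetate < OTs⁻

The more stable X⁻ (or X) is on its own — i.e. the weaker a base it is — the better a leaving group it makes.
OTs⁻: pKₐ(p-CH₃C₆H₄SO₃H (TsOH)) ≈ -2.8
trifluoroacetate: pKₐ(CF₃COOH) ≈ 0.2
HCOO⁻: pKₐ(HCOOH) ≈ 3.8
HS⁻: pKₐ(H₂S) ≈ 7
CN⁻: pKₐ(HCN) ≈ 9.2
The question asks for worst first, so the sequence is read in increasing leaving-group ability.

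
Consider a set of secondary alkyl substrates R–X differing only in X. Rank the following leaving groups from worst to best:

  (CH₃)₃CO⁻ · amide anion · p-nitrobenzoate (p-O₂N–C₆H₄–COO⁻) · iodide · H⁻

iodide: pKₐ(HI) ≈ -10
p-nitrobenzoate (p-O₂N–C₆H₄–COO⁻): pKₐ(p-nitrobenzoic acid) ≈ 3.4
(CH₃)₃CO⁻: pKₐ(t-BuOH) ≈ 18
H⁻: pKₐ(H₂) ≈ 36
amide anion: pKₐ(NH₃) ≈ 38
Listed from poorest to best leaving group as asked.

amide anion < H⁻ < (CH₃)₃CO⁻ < p-nitrobenzoate (p-O₂N–C₆H₄–COO⁻) < iodide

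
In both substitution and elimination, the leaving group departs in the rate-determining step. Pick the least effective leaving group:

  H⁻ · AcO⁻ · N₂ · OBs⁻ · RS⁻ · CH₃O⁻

Rank by basicity of the departing species: weakest base leaves most easily.
N₂: no meaningful conjugate acid; N₂ departs as an exceptionally stable neutral molecule
OBs⁻: pKₐ(p-BrC₆H₄SO₃H) ≈ -2.8
AcO⁻: pKₐ(CH₃COOH) ≈ 4.8
RS⁻: pKₐ(RSH (a thiol)) ≈ 10.5
CH₃O⁻: pKₐ(CH₃OH) ≈ 15.5
H⁻: pKₐ(H₂) ≈ 36

H⁻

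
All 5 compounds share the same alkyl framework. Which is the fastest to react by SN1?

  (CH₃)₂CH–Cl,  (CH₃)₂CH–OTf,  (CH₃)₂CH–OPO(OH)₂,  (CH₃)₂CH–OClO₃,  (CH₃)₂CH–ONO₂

Same R in every case — rank the leaving groups.
A good leaving group is a weak base: the lower the pKₐ of its conjugate acid, the more readily it departs.
(CH₃)₂CH–OTf loses OTf⁻: pKₐ(CF₃SO₃H (triflic acid)) ≈ -14
(CH₃)₂CH–OClO₃ loses ClO₄⁻: pKₐ(HClO₄) ≈ -10
(CH₃)₂CH–Cl loses Cl⁻: pKₐ(HCl) ≈ -7
(CH₃)₂CH–ONO₂ loses NO₃⁻: pKₐ(HNO₃) ≈ -1.3
(CH₃)₂CH–OPO(OH)₂ loses H₂PO₄⁻: pKₐ(H₃PO₄) ≈ 2.1

(CH₃)₂CH–OTf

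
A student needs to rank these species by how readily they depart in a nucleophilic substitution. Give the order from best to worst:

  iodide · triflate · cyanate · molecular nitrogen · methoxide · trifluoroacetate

molecular nitrogen > triflate > iodide > trifluoroacetate > cyanate > methoxide

A good leaving group is a weak base: the lower the pKₐ of its conjugate acid, the more readily it departs.
molecular nitrogen: no meaningful conjugate acid; N₂ departs as an exceptionally stable neutral molecule
triflate: pKₐ(CF₃SO₃H (triflic acid)) ≈ -14 — charge spread over three oxygens and a CF₃ group; the premier leaving group in synthesis
iodide: pKₐ(HI) ≈ -10 — large, highly polarisable; very weak base
trifluoroacetate: pKₐ(CF₃COOH) ≈ 0.2
cyanate: pKₐ(HOCN) ≈ 3.5 — resonance between N and O
methoxide: pKₐ(CH₃OH) ≈ 15.5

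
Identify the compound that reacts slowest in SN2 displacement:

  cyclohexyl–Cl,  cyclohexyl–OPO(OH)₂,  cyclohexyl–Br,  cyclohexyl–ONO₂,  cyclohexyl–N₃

cyclohexyl–N₃

With the same alkyl group throughout, only the leaving group differentiates the rates.
A good leaving group is a weak base: the lower the pKₐ of its conjugate acid, the more readily it departs.
cyclohexyl–Br loses Br⁻: pKₐ(HBr) ≈ -9
cyclohexyl–Cl loses Cl⁻: pKₐ(HCl) ≈ -7
cyclohexyl–ONO₂ loses NO₃⁻: pKₐ(HNO₃) ≈ -1.3
cyclohexyl–OPO(OH)₂ loses H₂PO₄⁻: pKₐ(H₃PO₄) ≈ 2.1
cyclohexyl–N₃ loses N₃⁻: pKₐ(HN₃) ≈ 4.7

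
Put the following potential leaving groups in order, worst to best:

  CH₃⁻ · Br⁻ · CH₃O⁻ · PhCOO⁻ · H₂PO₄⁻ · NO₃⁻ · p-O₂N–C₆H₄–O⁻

CH₃⁻ < CH₃O⁻ < p-O₂N–C₆H₄–O⁻ < PhCOO⁻ < H₂PO₄⁻ < NO₃⁻ < Br⁻

The more stable X⁻ (or X) is on its own — i.e. the weaker a base it is — the better a leaving group it makes.
Br⁻: pKₐ(HBr) ≈ -9
NO₃⁻: pKₐ(HNO₃) ≈ -1.3
H₂PO₄⁻: pKₐ(H₃PO₄) ≈ 2.1
PhCOO⁻: pKₐ(C₆H₅COOH) ≈ 4.2
p-O₂N–C₆H₄–O⁻: pKₐ(p-nitrophenol) ≈ 7.2
CH₃O⁻: pKₐ(CH₃OH) ≈ 15.5
CH₃⁻: pKₐ(CH₄) ≈ 48
Reversing gives the worst-to-best order requested.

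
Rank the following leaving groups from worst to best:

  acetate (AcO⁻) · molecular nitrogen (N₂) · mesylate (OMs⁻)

acetate (AcO⁻) < mesylate (OMs⁻) < molecular nitrogen (N₂)

A good leaving group is a weak base: the lower the pKₐ of its conjugate acid, the more readily it departs.
molecular nitrogen (N₂): no meaningful conjugate acid; N₂ departs as an exceptionally stable neutral molecule
mesylate (OMs⁻): pKₐ(CH₃SO₃H (MsOH)) ≈ -1.9
acetate (AcO⁻): pKₐ(CH₃COOH) ≈ 4.8
The question asks for worst first, so the sequence is read in increasing leaving-group ability.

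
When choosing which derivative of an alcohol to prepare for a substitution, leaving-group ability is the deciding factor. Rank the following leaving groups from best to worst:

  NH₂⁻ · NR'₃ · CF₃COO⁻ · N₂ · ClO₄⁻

N₂ > ClO₄⁻ > CF₃COO⁻ > NR'₃ > NH₂⁻

Rank by basicity of the departing species: weakest base leaves most easily.
N₂: no meaningful conjugate acid; N₂ departs as an exceptionally stable neutral molecule
ClO₄⁻: pKₐ(HClO₄) ≈ -10
CF₃COO⁻: pKₐ(CF₃COOH) ≈ 0.2
NR'₃: pKₐ(R'₃NH⁺) ≈ 10.7
NH₂⁻: pKₐ(NH₃) ≈ 38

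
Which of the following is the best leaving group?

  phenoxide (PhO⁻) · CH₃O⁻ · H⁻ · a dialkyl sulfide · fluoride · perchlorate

perchlorate

perchlorate: pKₐ(HClO₄) ≈ -10
a dialkyl sulfide: pKₐ(R'₂SH⁺) ≈ -7
fluoride: pKₐ(HF) ≈ 3.2
phenoxide (PhO⁻): pKₐ(C₆H₅OH (phenol)) ≈ 10
CH₃O⁻: pKₐ(CH₃OH) ≈ 15.5
H⁻: pKₐ(H₂) ≈ 36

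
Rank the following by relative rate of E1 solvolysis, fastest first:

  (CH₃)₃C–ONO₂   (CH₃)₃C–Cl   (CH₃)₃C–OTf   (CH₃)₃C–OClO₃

(CH₃)₃C–OTf > (CH₃)₃C–OClO₃ > (CH₃)₃C–Cl > (CH₃)₃C–ONO₂

Identical carbon frameworks mean the comparison reduces to leaving-group quality.
Leaving-group ability tracks the stability of the departed species; conjugate-acid pKₐ is the usual yardstick (lower pKₐ → better LG).
(CH₃)₃C–OTf loses OTf⁻: pKₐ(CF₃SO₃H (triflic acid)) ≈ -14
(CH₃)₃C–OClO₃ loses ClO₄⁻: pKₐ(HClO₄) ≈ -10
(CH₃)₃C–Cl loses Cl⁻: pKₐ(HCl) ≈ -7
(CH₃)₃C–ONO₂ loses NO₃⁻: pKₐ(HNO₃) ≈ -1.3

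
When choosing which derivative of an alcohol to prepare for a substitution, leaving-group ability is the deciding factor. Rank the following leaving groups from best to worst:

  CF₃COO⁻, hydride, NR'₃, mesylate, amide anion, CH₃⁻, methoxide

mesylate: pKₐ(CH₃SO₃H (MsOH)) ≈ -1.9
CF₃COO⁻: pKₐ(CF₃COOH) ≈ 0.2
NR'₃: pKₐ(R'₃NH⁺) ≈ 10.7
methoxide: pKₐ(CH₃OH) ≈ 15.5
hydride: pKₐ(H₂) ≈ 36
amide anion: pKₐ(NH₃) ≈ 38
CH₃⁻: pKₐ(CH₄) ≈ 48

mesylate > CF₃COO⁻ > NR'₃ > methoxide > hydride > amide anion > CH₃⁻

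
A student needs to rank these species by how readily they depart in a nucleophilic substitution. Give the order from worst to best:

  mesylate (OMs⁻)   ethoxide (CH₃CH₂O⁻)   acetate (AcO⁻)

mesylate (OMs⁻): pKₐ(CH₃SO₃H (MsOH)) ≈ -1.9 — resonance-delocalised alkanesulfonate
acetate (AcO⁻): pKₐ(CH₃COOH) ≈ 4.8 — resonance-stabilised but still a weak base
ethoxide (CH₃CH₂O⁻): pKₐ(CH₃CH₂OH) ≈ 16 — strong base; alkoxides do not leave unassisted
Reversing gives the worst-to-best order requested.

ethoxide (CH₃CH₂O⁻) < acetate (AcO⁻) < mesylate (OMs⁻)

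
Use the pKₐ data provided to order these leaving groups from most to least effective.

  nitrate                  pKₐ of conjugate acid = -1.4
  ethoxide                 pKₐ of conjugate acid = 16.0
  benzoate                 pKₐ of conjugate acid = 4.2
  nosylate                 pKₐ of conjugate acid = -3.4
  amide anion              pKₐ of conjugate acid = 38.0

Lower conjugate-acid pKₐ ⇒ weaker base ⇒ better leaving group.
Sorting by the given values: nosylate (-3.4), nitrate (-1.4), benzoate (4.2), ethoxide (16.0), amide anion (38.0).

nosylate > nitrate > benzoate > ethoxide > amide anion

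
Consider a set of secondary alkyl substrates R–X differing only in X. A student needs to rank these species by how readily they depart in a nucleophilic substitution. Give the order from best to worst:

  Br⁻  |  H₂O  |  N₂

N₂ > Br⁻ > H₂O

N₂: no meaningful conjugate acid; N₂ departs as an exceptionally stable neutral molecule
Br⁻: pKₐ(HBr) ≈ -9
H₂O: pKₐ(H₃O⁺) ≈ -1.7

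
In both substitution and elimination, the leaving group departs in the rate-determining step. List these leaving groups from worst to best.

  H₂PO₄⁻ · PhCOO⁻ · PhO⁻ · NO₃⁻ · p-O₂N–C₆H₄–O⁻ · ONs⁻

PhO⁻ < p-O₂N–C₆H₄–O⁻ < PhCOO⁻ < H₂PO₄⁻ < NO₃⁻ < ONs⁻

ONs⁻: pKₐ(p-O₂NC₆H₄SO₃H) ≈ -3.5
NO₃⁻: pKₐ(HNO₃) ≈ -1.3
H₂PO₄⁻: pKₐ(H₃PO₄) ≈ 2.1
PhCOO⁻: pKₐ(C₆H₅COOH) ≈ 4.2
p-O₂N–C₆H₄–O⁻: pKₐ(p-nitrophenol) ≈ 7.2
PhO⁻: pKₐ(C₆H₅OH (phenol)) ≈ 10
The question asks for worst first, so the sequence is read in increasing leaving-group ability.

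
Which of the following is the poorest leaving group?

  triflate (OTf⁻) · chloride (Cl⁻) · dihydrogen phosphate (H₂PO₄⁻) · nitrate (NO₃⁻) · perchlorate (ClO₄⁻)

dihydrogen phosphate (H₂PO₄⁻)

Rank by basicity of the departing species: weakest base leaves most easily.
triflate (OTf⁻): pKₐ(CF₃SO₃H (triflic acid)) ≈ -14
perchlorate (ClO₄⁻): pKₐ(HClO₄) ≈ -10
chloride (Cl⁻): pKₐ(HCl) ≈ -7
nitrate (NO₃⁻): pKₐ(HNO₃) ≈ -1.3
dihydrogen phosphate (H₂PO₄⁻): pKₐ(H₃PO₄) ≈ 2.1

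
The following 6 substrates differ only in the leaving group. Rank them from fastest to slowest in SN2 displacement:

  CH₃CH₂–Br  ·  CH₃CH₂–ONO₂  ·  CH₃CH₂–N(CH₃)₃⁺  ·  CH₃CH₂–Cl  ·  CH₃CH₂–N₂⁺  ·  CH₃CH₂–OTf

Same R in every case — rank the leaving groups.
Leaving-group ability tracks the stability of the departed species; conjugate-acid pKₐ is the usual yardstick (lower pKₐ → better LG).
CH₃CH₂–N₂⁺ loses N₂: no meaningful conjugate acid; N₂ departs as an exceptionally stable neutral molecule
CH₃CH₂–OTf loses OTf⁻: pKₐ(CF₃SO₃H (triflic acid)) ≈ -14
CH₃CH₂–Br loses Br⁻: pKₐ(HBr) ≈ -9
CH₃CH₂–Cl loses Cl⁻: pKₐ(HCl) ≈ -7
CH₃CH₂–ONO₂ loses NO₃⁻: pKₐ(HNO₃) ≈ -1.3
CH₃CH₂–N(CH₃)₃⁺ loses NR'₃: pKₐ(R'₃NH⁺) ≈ 10.7

CH₃CH₂–N₂⁺ > CH₃CH₂–OTf > CH₃CH₂–Br > CH₃CH₂–Cl > CH₃CH₂–ONO₂ > CH₃CH₂–N(CH₃)₃⁺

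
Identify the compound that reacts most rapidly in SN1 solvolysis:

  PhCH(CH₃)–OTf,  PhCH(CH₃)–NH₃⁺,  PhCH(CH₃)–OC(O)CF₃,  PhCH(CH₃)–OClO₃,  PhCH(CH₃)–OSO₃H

PhCH(CH₃)–OTf

The skeletons are identical, so relative rate is governed entirely by leaving-group ability.
A good leaving group is a weak base: the lower the pKₐ of its conjugate acid, the more readily it departs.
PhCH(CH₃)–OTf loses OTf⁻: pKₐ(CF₃SO₃H (triflic acid)) ≈ -14
PhCH(CH₃)–OClO₃ loses ClO₄⁻: pKₐ(HClO₄) ≈ -10
PhCH(CH₃)–OSO₃H loses HSO₄⁻: pKₐ(H₂SO₄) ≈ -3
PhCH(CH₃)–OC(O)CF₃ loses CF₃COO⁻: pKₐ(CF₃COOH) ≈ 0.2
PhCH(CH₃)–NH₃⁺ loses NH₃: pKₐ(NH₄⁺) ≈ 9.2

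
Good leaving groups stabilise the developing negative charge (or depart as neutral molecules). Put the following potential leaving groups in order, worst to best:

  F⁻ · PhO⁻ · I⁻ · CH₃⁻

Leaving-group ability tracks the stability of the departed species; conjugate-acid pKₐ is the usual yardstick (lower pKₐ → better LG).
I⁻: pKₐ(HI) ≈ -10
F⁻: pKₐ(HF) ≈ 3.2
PhO⁻: pKₐ(C₆H₅OH (phenol)) ≈ 10
CH₃⁻: pKₐ(CH₄) ≈ 48
Reversing gives the worst-to-best order requested.

CH₃⁻ < PhO⁻ < F⁻ < I⁻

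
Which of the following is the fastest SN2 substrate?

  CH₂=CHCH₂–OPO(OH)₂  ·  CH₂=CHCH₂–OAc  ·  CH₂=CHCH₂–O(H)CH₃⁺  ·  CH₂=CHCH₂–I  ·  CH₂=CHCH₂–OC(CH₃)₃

The skeletons are identical, so relative rate is governed entirely by leaving-group ability.
A good leaving group is a weak base: the lower the pKₐ of its conjugate acid, the more readily it departs.
CH₂=CHCH₂–I loses I⁻: pKₐ(HI) ≈ -10
CH₂=CHCH₂–O(H)CH₃⁺ loses R'OH: pKₐ(R'OH₂⁺) ≈ -2.4
CH₂=CHCH₂–OPO(OH)₂ loses H₂PO₄⁻: pKₐ(H₃PO₄) ≈ 2.1
CH₂=CHCH₂–OAc loses AcO⁻: pKₐ(CH₃COOH) ≈ 4.8
CH₂=CHCH₂–OC(CH₃)₃ loses (CH₃)₃CO⁻: pKₐ(t-BuOH) ≈ 18

CH₂=CHCH₂–I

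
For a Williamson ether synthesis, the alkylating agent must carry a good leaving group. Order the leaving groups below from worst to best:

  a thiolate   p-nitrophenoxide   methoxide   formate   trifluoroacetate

methoxide < a thiolate < p-nitrophenoxide < formate < trifluoroacetate

A good leaving group is a weak base: the lower the pKₐ of its conjugate acid, the more readily it departs.
trifluoroacetate: pKₐ(CF₃COOH) ≈ 0.2 — strongly electron-withdrawing CF₃ stabilises the carboxylate
formate: pKₐ(HCOOH) ≈ 3.8 — resonance-stabilised carboxylate
p-nitrophenoxide: pKₐ(p-nitrophenol) ≈ 7.2 — nitro group delocalises the charge; the classic chromogenic LG
a thiolate: pKₐ(RSH (a thiol)) ≈ 10.5 — moderately basic; rarely leaves without activation
methoxide: pKₐ(CH₃OH) ≈ 15.5 — strong base; alkoxides do not leave unassisted
Listed from poorest to best leaving group as asked.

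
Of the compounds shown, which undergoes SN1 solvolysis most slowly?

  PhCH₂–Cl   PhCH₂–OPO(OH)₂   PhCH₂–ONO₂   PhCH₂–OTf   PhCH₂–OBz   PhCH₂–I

PhCH₂–OBz

Identical carbon frameworks mean the comparison reduces to leaving-group quality.
The more stable X⁻ (or X) is on its own — i.e. the weaker a base it is — the better a leaving group it makes.
PhCH₂–OTf loses OTf⁻: pKₐ(CF₃SO₃H (triflic acid)) ≈ -14
PhCH₂–I loses I⁻: pKₐ(HI) ≈ -10
PhCH₂–Cl loses Cl⁻: pKₐ(HCl) ≈ -7
PhCH₂–ONO₂ loses NO₃⁻: pKₐ(HNO₃) ≈ -1.3
PhCH₂–OPO(OH)₂ loses H₂PO₄⁻: pKₐ(H₃PO₄) ≈ 2.1
PhCH₂–OBz loses PhCOO⁻: pKₐ(C₆H₅COOH) ≈ 4.2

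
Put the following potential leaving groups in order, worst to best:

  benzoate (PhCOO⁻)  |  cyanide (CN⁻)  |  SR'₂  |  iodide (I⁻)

cyanide (CN⁻) < benzoate (PhCOO⁻) < SR'₂ < iodide (I⁻)

iodide (I⁻): pKₐ(HI) ≈ -10
SR'₂: pKₐ(R'₂SH⁺) ≈ -7
benzoate (PhCOO⁻): pKₐ(C₆H₅COOH) ≈ 4.2
cyanide (CN⁻): pKₐ(HCN) ≈ 9.2
Listed from poorest to best leaving group as asked.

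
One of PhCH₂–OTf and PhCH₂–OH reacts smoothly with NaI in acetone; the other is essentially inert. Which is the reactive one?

From PhCH₂–OH the departing group would be OH⁻ (pKₐ(H₂O) ≈ 15.7). Strong base; essentially never leaves without prior activation.
From PhCH₂–OTf the leaving group is OTf⁻ (pKₐ(CF₃SO₃H (triflic acid)) ≈ -14). Charge spread over three oxygens and a CF₃ group; the premier leaving group in synthesis.
(In practice PhCH₂–OTf is made from PhCH₂–OH by treatment with Tf₂O / 2,6-lutidine, converting the hydroxyl into a triflate.)

PhCH₂–OTf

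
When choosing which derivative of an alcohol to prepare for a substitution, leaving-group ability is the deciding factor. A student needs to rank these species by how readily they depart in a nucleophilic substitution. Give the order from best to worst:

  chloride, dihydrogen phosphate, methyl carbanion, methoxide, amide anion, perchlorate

perchlorate > chloride > dihydrogen phosphate > methoxide > amide anion > methyl carbanion

The more stable X⁻ (or X) is on its own — i.e. the weaker a base it is — the better a leaving group it makes.
perchlorate: pKₐ(HClO₄) ≈ -10
chloride: pKₐ(HCl) ≈ -7
dihydrogen phosphate: pKₐ(H₃PO₄) ≈ 2.1
methoxide: pKₐ(CH₃OH) ≈ 15.5
amide anion: pKₐ(NH₃) ≈ 38
methyl carbanion: pKₐ(CH₄) ≈ 48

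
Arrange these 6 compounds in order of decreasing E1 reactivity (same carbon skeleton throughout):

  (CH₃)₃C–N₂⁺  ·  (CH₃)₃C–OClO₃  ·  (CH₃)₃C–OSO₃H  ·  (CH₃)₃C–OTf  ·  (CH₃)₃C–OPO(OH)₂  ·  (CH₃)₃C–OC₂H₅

Same R in every case — rank the leaving groups.
The more stable X⁻ (or X) is on its own — i.e. the weaker a base it is — the better a leaving group it makes.
(CH₃)₃C–N₂⁺ loses N₂: no meaningful conjugate acid; N₂ departs as an exceptionally stable neutral molecule
(CH₃)₃C–OTf loses OTf⁻: pKₐ(CF₃SO₃H (triflic acid)) ≈ -14
(CH₃)₃C–OClO₃ loses ClO₄⁻: pKₐ(HClO₄) ≈ -10
(CH₃)₃C–OSO₃H loses HSO₄⁻: pKₐ(H₂SO₄) ≈ -3
(CH₃)₃C–OPO(OH)₂ loses H₂PO₄⁻: pKₐ(H₃PO₄) ≈ 2.1
(CH₃)₃C–OC₂H₅ loses CH₃CH₂O⁻: pKₐ(CH₃CH₂OH) ≈ 16

(CH₃)₃C–N₂⁺ > (CH₃)₃C–OTf > (CH₃)₃C–OClO₃ > (CH₃)₃C–OSO₃H > (CH₃)₃C–OPO(OH)₂ > (CH₃)₃C–OC₂H₅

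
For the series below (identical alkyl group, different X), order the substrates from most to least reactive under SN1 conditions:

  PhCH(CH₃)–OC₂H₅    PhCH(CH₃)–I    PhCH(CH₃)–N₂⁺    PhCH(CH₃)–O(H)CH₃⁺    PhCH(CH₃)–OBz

With the same alkyl group throughout, only the leaving group differentiates the rates.
Leaving-group ability tracks the stability of the departed species; conjugate-acid pKₐ is the usual yardstick (lower pKₐ → better LG).
PhCH(CH₃)–N₂⁺ loses N₂: no meaningful conjugate acid; N₂ departs as an exceptionally stable neutral molecule
PhCH(CH₃)–I loses I⁻: pKₐ(HI) ≈ -10
PhCH(CH₃)–O(H)CH₃⁺ loses R'OH: pKₐ(R'OH₂⁺) ≈ -2.4
PhCH(CH₃)–OBz loses PhCOO⁻: pKₐ(C₆H₅COOH) ≈ 4.2
PhCH(CH₃)–OC₂H₅ loses CH₃CH₂O⁻: pKₐ(CH₃CH₂OH) ≈ 16

PhCH(CH₃)–N₂⁺ > PhCH(CH₃)–I > PhCH(CH₃)–O(H)CH₃⁺ > PhCH(CH₃)–OBz > PhCH(CH₃)–OC₂H₅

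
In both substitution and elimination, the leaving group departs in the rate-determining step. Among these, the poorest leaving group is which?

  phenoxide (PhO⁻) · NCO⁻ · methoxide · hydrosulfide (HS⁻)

The more stable X⁻ (or X) is on its own — i.e. the weaker a base it is — the better a leaving group it makes.
NCO⁻: pKₐ(HOCN) ≈ 3.5
hydrosulfide (HS⁻): pKₐ(H₂S) ≈ 7
phenoxide (PhO⁻): pKₐ(C₆H₅OH (phenol)) ≈ 10
methoxide: pKₐ(CH₃OH) ≈ 15.5

methoxide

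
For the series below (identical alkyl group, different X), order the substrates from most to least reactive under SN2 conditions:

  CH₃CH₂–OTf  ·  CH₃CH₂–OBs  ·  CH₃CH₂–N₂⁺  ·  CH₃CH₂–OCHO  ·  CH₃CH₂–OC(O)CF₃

CH₃CH₂–N₂⁺ > CH₃CH₂–OTf > CH₃CH₂–OBs > CH₃CH₂–OC(O)CF₃ > CH₃CH₂–OCHO

Same R in every case — rank the leaving groups.
Leaving-group ability tracks the stability of the departed species; conjugate-acid pKₐ is the usual yardstick (lower pKₐ → better LG).
CH₃CH₂–N₂⁺ loses N₂: no meaningful conjugate acid; N₂ departs as an exceptionally stable neutral molecule
CH₃CH₂–OTf loses OTf⁻: pKₐ(CF₃SO₃H (triflic acid)) ≈ -14
CH₃CH₂–OBs loses OBs⁻: pKₐ(p-BrC₆H₄SO₃H) ≈ -2.8
CH₃CH₂–OC(O)CF₃ loses CF₃COO⁻: pKₐ(CF₃COOH) ≈ 0.2
CH₃CH₂–OCHO loses HCOO⁻: pKₐ(HCOOH) ≈ 3.8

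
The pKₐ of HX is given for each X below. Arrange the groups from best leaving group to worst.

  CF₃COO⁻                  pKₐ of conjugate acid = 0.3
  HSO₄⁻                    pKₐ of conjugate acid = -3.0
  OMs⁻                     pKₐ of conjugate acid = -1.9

Lower conjugate-acid pKₐ ⇒ weaker base ⇒ better leaving group.
Sorting by the given values: HSO₄⁻ (-3.0), OMs⁻ (-1.9), CF₃COO⁻ (0.3).

HSO₄⁻ > OMs⁻ > CF₃COO⁻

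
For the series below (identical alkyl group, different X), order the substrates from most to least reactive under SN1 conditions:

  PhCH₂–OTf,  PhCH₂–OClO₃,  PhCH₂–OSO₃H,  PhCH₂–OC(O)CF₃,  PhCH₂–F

With the same alkyl group throughout, only the leaving group differentiates the rates.
A good leaving group is a weak base: the lower the pKₐ of its conjugate acid, the more readily it departs.
PhCH₂–OTf loses OTf⁻: pKₐ(CF₃SO₃H (triflic acid)) ≈ -14
PhCH₂–OClO₃ loses ClO₄⁻: pKₐ(HClO₄) ≈ -10
PhCH₂–OSO₃H loses HSO₄⁻: pKₐ(H₂SO₄) ≈ -3
PhCH₂–OC(O)CF₃ loses CF₃COO⁻: pKₐ(CF₃COOH) ≈ 0.2
PhCH₂–F loses F⁻: pKₐ(HF) ≈ 3.2

PhCH₂–OTf > PhCH₂–OClO₃ > PhCH₂–OSO₃H > PhCH₂–OC(O)CF₃ > PhCH₂–F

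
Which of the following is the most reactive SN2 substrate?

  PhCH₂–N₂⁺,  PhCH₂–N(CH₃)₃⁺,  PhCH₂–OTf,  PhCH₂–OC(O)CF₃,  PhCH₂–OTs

With the same alkyl group throughout, only the leaving group differentiates the rates.
The more stable X⁻ (or X) is on its own — i.e. the weaker a base it is — the better a leaving group it makes.
PhCH₂–N₂⁺ loses N₂: no meaningful conjugate acid; N₂ departs as an exceptionally stable neutral molecule
PhCH₂–OTf loses OTf⁻: pKₐ(CF₃SO₃H (triflic acid)) ≈ -14
PhCH₂–OTs loses OTs⁻: pKₐ(p-CH₃C₆H₄SO₃H (TsOH)) ≈ -2.8
PhCH₂–OC(O)CF₃ loses CF₃COO⁻: pKₐ(CF₃COOH) ≈ 0.2
PhCH₂–N(CH₃)₃⁺ loses NR'₃: pKₐ(R'₃NH⁺) ≈ 10.7

PhCH₂–N₂⁺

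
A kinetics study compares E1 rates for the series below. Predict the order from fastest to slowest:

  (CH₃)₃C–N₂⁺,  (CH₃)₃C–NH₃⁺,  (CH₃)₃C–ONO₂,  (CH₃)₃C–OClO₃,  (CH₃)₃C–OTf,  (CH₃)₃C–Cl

(CH₃)₃C–N₂⁺ > (CH₃)₃C–OTf > (CH₃)₃C–OClO₃ > (CH₃)₃C–Cl > (CH₃)₃C–ONO₂ > (CH₃)₃C–NH₃⁺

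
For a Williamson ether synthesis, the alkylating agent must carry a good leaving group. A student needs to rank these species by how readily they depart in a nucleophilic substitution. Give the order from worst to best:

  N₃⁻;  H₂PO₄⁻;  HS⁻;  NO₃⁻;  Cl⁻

Rank by basicity of the departing species: weakest base leaves most easily.
Cl⁻: pKₐ(HCl) ≈ -7
NO₃⁻: pKₐ(HNO₃) ≈ -1.3 — resonance-delocalised over three oxygens
H₂PO₄⁻: pKₐ(H₃PO₄) ≈ 2.1
N₃⁻: pKₐ(HN₃) ≈ 4.7 — linear, resonance-stabilised
HS⁻: pKₐ(H₂S) ≈ 7
Reversing gives the worst-to-best order requested.

HS⁻ < N₃⁻ < H₂PO₄⁻ < NO₃⁻ < Cl⁻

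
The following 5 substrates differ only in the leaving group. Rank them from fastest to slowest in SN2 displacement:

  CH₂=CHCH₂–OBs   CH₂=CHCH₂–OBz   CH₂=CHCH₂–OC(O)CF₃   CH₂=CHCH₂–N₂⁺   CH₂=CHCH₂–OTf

The skeletons are identical, so relative rate is governed entirely by leaving-group ability.
The more stable X⁻ (or X) is on its own — i.e. the weaker a base it is — the better a leaving group it makes.
CH₂=CHCH₂–N₂⁺ loses N₂: no meaningful conjugate acid; N₂ departs as an exceptionally stable neutral molecule
CH₂=CHCH₂–OTf loses OTf⁻: pKₐ(CF₃SO₃H (triflic acid)) ≈ -14
CH₂=CHCH₂–OBs loses OBs⁻: pKₐ(p-BrC₆H₄SO₃H) ≈ -2.8
CH₂=CHCH₂–OC(O)CF₃ loses CF₃COO⁻: pKₐ(CF₃COOH) ≈ 0.2
CH₂=CHCH₂–OBz loses PhCOO⁻: pKₐ(C₆H₅COOH) ≈ 4.2

CH₂=CHCH₂–N₂⁺ > CH₂=CHCH₂–OTf > CH₂=CHCH₂–OBs > CH₂=CHCH₂–OC(O)CF₃ > CH₂=CHCH₂–OBz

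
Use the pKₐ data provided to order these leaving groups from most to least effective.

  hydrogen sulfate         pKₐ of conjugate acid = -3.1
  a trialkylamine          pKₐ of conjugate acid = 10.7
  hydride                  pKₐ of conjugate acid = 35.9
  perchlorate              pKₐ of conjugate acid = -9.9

perchlorate > hydrogen sulfate > a trialkylamine > hydride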